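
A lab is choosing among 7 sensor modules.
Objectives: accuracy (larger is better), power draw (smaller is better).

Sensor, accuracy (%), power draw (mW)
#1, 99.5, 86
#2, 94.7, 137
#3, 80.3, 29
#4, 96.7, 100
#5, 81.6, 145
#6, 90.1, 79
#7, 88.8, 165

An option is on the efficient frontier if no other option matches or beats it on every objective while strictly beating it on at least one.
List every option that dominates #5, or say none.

#1, #2, #4, #6

#1: accuracy 99.5≥81.6, power draw 86≤145 — dominates #5.
#2: accuracy 94.7≥81.6, power draw 137≤145 — dominates #5.
#4: accuracy 96.7≥81.6, power draw 100≤145 — dominates #5.
#6: accuracy 90.1≥81.6, power draw 79≤145 — dominates #5.
Others (#3, #7) are each worse than #5 on at least one objective.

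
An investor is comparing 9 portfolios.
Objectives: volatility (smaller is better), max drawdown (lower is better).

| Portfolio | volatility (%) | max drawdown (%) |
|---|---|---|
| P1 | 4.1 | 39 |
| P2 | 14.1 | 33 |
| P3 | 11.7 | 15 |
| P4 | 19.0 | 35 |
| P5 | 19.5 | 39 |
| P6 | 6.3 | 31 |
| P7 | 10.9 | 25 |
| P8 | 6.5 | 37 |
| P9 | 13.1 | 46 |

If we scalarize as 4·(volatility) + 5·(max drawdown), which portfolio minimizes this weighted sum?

P3

P1: 4·4.1 + 5·39 = 211.4
P2: 4·14.1 + 5·33 = 221.4
P3: 4·11.7 + 5·15 = 121.8
P4: 4·19.0 + 5·35 = 251.0
P5: 4·19.5 + 5·39 = 273.0
P6: 4·6.3 + 5·31 = 180.2
P7: 4·10.9 + 5·25 = 168.6
P8: 4·6.5 + 5·37 = 211.0
P9: 4·13.1 + 5·46 = 282.4
Lowest: P3 at 121.8.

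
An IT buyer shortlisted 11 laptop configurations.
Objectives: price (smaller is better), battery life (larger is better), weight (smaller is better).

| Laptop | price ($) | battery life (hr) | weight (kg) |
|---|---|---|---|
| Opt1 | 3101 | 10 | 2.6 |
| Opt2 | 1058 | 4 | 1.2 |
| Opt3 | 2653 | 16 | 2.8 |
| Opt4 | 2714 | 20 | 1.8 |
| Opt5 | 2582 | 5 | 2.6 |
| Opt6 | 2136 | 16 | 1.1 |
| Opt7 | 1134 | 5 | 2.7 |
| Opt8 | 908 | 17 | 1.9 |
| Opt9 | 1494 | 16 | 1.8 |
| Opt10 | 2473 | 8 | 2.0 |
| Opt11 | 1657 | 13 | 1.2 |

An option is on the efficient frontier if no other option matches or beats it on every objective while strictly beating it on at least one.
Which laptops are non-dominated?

Opt1: dominated by Opt4 (price 2714≤3101, battery life 20≥10, weight 1.8≤2.6).
Opt2: not dominated.
Opt3: dominated by Opt6 (price 2136≤2653, battery life 16≥16, weight 1.1≤2.8).
Opt4: not dominated (best battery life).
Opt5: dominated by Opt6 (price 2136≤2582, battery life 16≥5, weight 1.1≤2.6).
Opt6: not dominated (best weight).
Opt7: dominated by Opt8 (price 908≤1134, battery life 17≥5, weight 1.9≤2.7).
Opt8: not dominated (best price).
Opt9: not dominated.
Opt10: dominated by Opt6 (price 2136≤2473, battery life 16≥8, weight 1.1≤2.0).
Opt11: not dominated.

Opt2, Opt4, Opt6, Opt8, Opt9, Opt11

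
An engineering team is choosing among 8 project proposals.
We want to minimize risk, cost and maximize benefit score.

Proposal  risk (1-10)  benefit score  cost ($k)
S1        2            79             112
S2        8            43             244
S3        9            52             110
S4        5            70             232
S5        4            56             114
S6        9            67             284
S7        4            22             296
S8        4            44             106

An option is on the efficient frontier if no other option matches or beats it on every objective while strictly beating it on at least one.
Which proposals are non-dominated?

S1, S3, S8

S1: not dominated (best risk).
S2: dominated by S1 (risk 2≤8, benefit score 79≥43, cost 112≤244).
S3: not dominated.
S4: dominated by S1 (risk 2≤5, benefit score 79≥70, cost 112≤232).
S5: dominated by S1 (risk 2≤4, benefit score 79≥56, cost 112≤114).
S6: dominated by S1 (risk 2≤9, benefit score 79≥67, cost 112≤284).
S7: dominated by S1 (risk 2≤4, benefit score 79≥22, cost 112≤296).
S8: not dominated (best cost).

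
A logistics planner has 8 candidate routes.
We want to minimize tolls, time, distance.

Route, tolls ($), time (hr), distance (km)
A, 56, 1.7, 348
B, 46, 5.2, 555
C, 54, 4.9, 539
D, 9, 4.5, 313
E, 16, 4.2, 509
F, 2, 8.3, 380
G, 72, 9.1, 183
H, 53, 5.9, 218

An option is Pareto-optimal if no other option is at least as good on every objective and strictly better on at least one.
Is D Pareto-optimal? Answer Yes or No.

Yes

A: worse on tolls (56 vs 9).
B: worse on tolls (46 vs 9).
C: worse on tolls (54 vs 9).
E: worse on tolls (16 vs 9).
F: worse on time (8.3 vs 4.5).
G: worse on tolls (72 vs 9).
H: worse on tolls (53 vs 9).
No option is at least as good as D on every objective and strictly better on one.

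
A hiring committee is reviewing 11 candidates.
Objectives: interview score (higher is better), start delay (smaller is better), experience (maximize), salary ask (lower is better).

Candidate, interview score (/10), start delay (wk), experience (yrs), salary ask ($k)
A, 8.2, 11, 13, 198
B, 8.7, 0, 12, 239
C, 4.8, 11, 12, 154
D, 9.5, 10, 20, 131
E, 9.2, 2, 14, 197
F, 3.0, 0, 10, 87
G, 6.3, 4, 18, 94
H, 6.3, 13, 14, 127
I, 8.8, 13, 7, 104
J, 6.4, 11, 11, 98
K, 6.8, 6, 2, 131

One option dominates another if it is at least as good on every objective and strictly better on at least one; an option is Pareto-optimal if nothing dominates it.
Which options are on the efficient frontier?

A: dominated by D (interview score 9.5≥8.2, start delay 10≤11, experience 20≥13, salary ask 131≤198).
B: not dominated.
C: dominated by D (interview score 9.5≥4.8, start delay 10≤11, experience 20≥12, salary ask 131≤154).
D: not dominated (best interview score).
E: not dominated.
F: not dominated (best salary ask).
G: not dominated.
H: dominated by G (interview score 6.3≥6.3, start delay 4≤13, experience 18≥14, salary ask 94≤127).
I: not dominated.
J: not dominated.
K: not dominated.

B, D, E, F, G, I, J, K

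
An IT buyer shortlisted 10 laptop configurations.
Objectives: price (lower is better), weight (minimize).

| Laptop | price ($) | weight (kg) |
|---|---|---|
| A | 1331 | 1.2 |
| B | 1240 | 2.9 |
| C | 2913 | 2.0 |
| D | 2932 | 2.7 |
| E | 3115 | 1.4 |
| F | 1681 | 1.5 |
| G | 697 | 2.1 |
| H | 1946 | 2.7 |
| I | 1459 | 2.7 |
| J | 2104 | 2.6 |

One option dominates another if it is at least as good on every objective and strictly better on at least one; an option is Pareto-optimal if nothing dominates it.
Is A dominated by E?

No

E vs A: E is worse on price (3115 vs 1331), so it does not dominate A.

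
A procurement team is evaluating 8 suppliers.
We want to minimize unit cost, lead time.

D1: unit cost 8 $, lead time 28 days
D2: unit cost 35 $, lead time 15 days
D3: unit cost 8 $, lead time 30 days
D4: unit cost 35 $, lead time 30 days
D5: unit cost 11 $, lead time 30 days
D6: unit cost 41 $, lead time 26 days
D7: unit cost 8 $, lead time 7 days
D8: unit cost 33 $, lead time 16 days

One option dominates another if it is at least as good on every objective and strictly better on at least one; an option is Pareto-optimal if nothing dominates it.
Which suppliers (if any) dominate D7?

D1: worse on lead time (28 vs 7).
D2: worse on unit cost (35 vs 8).
D3: worse on lead time (30 vs 7).
D4: worse on unit cost (35 vs 8).
D5: worse on unit cost (11 vs 8).
D6: worse on unit cost (41 vs 8).
D8: worse on unit cost (33 vs 8).
No option dominates D7.

none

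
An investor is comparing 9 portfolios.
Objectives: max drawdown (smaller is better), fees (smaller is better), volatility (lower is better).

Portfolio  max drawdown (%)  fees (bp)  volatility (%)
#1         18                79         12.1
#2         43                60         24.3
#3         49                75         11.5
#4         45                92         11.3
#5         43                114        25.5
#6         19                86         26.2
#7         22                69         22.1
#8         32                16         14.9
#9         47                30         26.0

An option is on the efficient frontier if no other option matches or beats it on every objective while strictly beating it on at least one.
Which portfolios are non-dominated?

#1, #3, #4, #7, #8

#1: not dominated (best max drawdown).
#2: dominated by #8 (max drawdown 32≤43, fees 16≤60, volatility 14.9≤24.3).
#3: not dominated.
#4: not dominated (best volatility).
#5: dominated by #1 (max drawdown 18≤43, fees 79≤114, volatility 12.1≤25.5).
#6: dominated by #1 (max drawdown 18≤19, fees 79≤86, volatility 12.1≤26.2).
#7: not dominated.
#8: not dominated (best fees).
#9: dominated by #8 (max drawdown 32≤47, fees 16≤30, volatility 14.9≤26.0).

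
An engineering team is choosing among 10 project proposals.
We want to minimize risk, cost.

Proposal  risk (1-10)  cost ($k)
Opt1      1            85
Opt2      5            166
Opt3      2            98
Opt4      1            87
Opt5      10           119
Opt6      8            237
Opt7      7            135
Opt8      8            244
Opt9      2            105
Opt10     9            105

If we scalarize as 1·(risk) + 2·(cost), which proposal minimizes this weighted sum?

Opt1: 1·1 + 2·85 = 171
Opt2: 1·5 + 2·166 = 337
Opt3: 1·2 + 2·98 = 198
Opt4: 1·1 + 2·87 = 175
Opt5: 1·10 + 2·119 = 248
Opt6: 1·8 + 2·237 = 482
Opt7: 1·7 + 2·135 = 277
Opt8: 1·8 + 2·244 = 496
Opt9: 1·2 + 2·105 = 212
Opt10: 1·9 + 2·105 = 219
Lowest: Opt1 at 171.

Opt1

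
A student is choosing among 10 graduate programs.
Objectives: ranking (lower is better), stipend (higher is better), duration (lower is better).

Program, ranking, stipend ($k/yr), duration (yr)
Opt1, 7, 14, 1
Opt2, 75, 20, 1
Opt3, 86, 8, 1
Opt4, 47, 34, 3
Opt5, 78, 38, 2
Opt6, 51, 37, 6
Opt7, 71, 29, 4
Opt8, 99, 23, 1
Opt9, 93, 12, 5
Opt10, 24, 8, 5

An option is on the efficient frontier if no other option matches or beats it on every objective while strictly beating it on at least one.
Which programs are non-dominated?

Opt1: not dominated (best ranking).
Opt2: not dominated.
Opt3: dominated by Opt1 (ranking 7≤86, stipend 14≥8, duration 1≤1).
Opt4: not dominated.
Opt5: not dominated (best stipend).
Opt6: not dominated.
Opt7: dominated by Opt4 (ranking 47≤71, stipend 34≥29, duration 3≤4).
Opt8: not dominated.
Opt9: dominated by Opt1 (ranking 7≤93, stipend 14≥12, duration 1≤5).
Opt10: dominated by Opt1 (ranking 7≤24, stipend 14≥8, duration 1≤5).

Opt1, Opt2, Opt4, Opt5, Opt6, Opt8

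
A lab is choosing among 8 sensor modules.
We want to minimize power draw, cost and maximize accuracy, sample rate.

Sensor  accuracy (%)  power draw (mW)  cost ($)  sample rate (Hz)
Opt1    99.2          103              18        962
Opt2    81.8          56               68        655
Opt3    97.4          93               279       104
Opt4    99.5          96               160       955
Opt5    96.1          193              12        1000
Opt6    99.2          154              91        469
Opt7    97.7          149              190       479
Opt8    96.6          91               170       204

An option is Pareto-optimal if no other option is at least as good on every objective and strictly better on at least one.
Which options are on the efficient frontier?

Opt1: not dominated.
Opt2: not dominated (best power draw).
Opt3: not dominated.
Opt4: not dominated (best accuracy).
Opt5: not dominated (best cost).
Opt6: dominated by Opt1 (accuracy 99.2≥99.2, power draw 103≤154, cost 18≤91, sample rate 962≥469).
Opt7: dominated by Opt1 (accuracy 99.2≥97.7, power draw 103≤149, cost 18≤190, sample rate 962≥479).
Opt8: not dominated.

Opt1, Opt2, Opt3, Opt4, Opt5, Opt8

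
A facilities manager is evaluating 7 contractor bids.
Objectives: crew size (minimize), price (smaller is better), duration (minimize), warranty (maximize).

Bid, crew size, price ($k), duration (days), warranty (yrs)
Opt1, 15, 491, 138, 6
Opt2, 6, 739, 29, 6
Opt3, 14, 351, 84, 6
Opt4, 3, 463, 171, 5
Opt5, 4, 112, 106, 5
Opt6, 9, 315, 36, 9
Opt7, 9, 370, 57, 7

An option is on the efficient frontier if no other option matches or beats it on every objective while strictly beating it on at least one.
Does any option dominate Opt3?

Yes

Opt6 vs Opt3: crew size 9≤14, price 315≤351, duration 36≤84, warranty 9≥6 — Opt6 is at least as good on every objective and strictly better on at least one, so Opt6 dominates Opt3.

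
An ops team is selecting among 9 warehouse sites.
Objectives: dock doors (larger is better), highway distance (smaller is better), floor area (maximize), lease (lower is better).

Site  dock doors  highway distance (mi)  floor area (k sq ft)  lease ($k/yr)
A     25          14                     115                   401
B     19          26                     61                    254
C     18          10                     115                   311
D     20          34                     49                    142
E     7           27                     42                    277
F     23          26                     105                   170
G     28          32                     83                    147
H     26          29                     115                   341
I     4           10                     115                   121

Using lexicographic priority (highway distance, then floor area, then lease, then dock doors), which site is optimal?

I

First minimize highway distance: best is 10, kept {C, I}.
Then maximize floor area: best is 115, kept {C, I}.
Then minimize lease: best is 121, kept {I}.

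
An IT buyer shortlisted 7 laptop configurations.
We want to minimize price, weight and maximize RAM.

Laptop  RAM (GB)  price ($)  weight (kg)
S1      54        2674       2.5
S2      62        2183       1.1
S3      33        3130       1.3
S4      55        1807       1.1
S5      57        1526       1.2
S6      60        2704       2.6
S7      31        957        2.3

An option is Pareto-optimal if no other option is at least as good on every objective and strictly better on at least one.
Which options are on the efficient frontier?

S1: dominated by S2 (RAM 62≥54, price 2183≤2674, weight 1.1≤2.5).
S2: not dominated (best RAM).
S3: dominated by S2 (RAM 62≥33, price 2183≤3130, weight 1.1≤1.3).
S4: not dominated.
S5: not dominated.
S6: dominated by S2 (RAM 62≥60, price 2183≤2704, weight 1.1≤2.6).
S7: not dominated (best price).

S2, S4, S5, S7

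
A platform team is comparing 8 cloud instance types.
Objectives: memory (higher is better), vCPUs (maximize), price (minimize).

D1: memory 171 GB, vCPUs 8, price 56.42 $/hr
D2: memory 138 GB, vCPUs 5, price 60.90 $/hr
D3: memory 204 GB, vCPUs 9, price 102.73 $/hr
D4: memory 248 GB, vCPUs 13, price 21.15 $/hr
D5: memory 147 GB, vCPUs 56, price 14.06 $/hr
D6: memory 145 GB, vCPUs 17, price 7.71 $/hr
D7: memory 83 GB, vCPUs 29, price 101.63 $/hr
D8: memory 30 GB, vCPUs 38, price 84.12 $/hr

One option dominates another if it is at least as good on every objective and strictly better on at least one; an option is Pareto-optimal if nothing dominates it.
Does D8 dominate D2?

D8 vs D2: D8 is worse on memory (30 vs 138), so it does not dominate D2.

No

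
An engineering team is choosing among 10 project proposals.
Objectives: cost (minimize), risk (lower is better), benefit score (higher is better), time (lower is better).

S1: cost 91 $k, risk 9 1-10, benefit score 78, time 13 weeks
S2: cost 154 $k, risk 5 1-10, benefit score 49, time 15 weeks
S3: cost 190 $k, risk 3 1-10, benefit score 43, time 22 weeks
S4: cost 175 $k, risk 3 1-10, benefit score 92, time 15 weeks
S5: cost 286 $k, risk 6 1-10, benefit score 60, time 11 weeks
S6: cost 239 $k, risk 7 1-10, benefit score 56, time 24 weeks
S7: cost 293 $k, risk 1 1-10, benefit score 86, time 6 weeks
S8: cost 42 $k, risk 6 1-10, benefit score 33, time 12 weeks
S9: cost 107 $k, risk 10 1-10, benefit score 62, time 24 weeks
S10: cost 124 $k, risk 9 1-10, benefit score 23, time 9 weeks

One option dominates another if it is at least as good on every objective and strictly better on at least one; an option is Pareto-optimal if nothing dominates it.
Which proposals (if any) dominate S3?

S4

S4: cost 175≤190, risk 3≤3, benefit score 92≥43, time 15≤22 — dominates S3.
Others (S1, S2, S5, S6, S7, S8, S9, S10) are each worse than S3 on at least one objective.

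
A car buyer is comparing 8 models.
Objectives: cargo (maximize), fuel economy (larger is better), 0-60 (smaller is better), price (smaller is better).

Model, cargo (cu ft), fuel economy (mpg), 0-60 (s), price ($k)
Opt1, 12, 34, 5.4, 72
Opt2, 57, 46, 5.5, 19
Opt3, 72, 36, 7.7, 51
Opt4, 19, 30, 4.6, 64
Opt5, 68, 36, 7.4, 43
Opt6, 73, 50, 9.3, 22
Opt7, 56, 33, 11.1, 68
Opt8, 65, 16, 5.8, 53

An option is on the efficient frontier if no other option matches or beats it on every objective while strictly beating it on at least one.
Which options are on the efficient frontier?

Opt1, Opt2, Opt3, Opt4, Opt5, Opt6, Opt8

Opt1: not dominated.
Opt2: not dominated (best price).
Opt3: not dominated.
Opt4: not dominated (best 0-60).
Opt5: not dominated.
Opt6: not dominated (best cargo).
Opt7: dominated by Opt2 (cargo 57≥56, fuel economy 46≥33, 0-60 5.5≤11.1, price 19≤68).
Opt8: not dominated.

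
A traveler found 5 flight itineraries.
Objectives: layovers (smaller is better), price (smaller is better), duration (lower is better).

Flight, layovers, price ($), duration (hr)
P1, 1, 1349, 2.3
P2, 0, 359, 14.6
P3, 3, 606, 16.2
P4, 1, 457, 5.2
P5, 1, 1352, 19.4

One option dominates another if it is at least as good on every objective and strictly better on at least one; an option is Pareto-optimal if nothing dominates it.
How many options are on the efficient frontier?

3

P1: not dominated (best duration).
P2: not dominated (best layovers).
P3: dominated by P2 (layovers 0≤3, price 359≤606, duration 14.6≤16.2).
P4: not dominated.
P5: dominated by P1 (layovers 1≤1, price 1349≤1352, duration 2.3≤19.4).
Pareto-optimal: P1, P2, P4 → 3.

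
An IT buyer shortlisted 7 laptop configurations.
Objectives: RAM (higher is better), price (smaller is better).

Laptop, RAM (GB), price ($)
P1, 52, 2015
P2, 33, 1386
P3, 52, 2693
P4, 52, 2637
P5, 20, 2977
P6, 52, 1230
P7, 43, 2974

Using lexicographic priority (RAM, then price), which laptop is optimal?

First maximize RAM: best is 52, kept {P1, P3, P4, P6}.
Then minimize price: best is 1230, kept {P6}.

P6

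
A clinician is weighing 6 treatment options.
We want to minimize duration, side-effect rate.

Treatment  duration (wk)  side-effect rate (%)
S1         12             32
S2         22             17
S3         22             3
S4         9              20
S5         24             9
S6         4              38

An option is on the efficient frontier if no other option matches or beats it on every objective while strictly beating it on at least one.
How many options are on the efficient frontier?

3

S1: dominated by S4 (duration 9≤12, side-effect rate 20≤32).
S2: dominated by S3 (duration 22≤22, side-effect rate 3≤17).
S3: not dominated (best side-effect rate).
S4: not dominated.
S5: dominated by S3 (duration 22≤24, side-effect rate 3≤9).
S6: not dominated (best duration).
Pareto-optimal: S3, S4, S6 → 3.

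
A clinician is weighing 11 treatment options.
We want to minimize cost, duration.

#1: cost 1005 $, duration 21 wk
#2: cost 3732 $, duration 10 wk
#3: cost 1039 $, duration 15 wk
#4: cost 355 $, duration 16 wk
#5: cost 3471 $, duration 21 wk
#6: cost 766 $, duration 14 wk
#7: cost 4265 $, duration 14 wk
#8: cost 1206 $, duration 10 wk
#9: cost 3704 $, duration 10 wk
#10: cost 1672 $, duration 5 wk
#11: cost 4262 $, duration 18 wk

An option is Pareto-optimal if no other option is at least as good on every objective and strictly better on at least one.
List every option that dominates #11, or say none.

#2, #3, #4, #6, #8, #9, #10

#2: cost 3732≤4262, duration 10≤18 — dominates #11.
#3: cost 1039≤4262, duration 15≤18 — dominates #11.
#4: cost 355≤4262, duration 16≤18 — dominates #11.
#6: cost 766≤4262, duration 14≤18 — dominates #11.
#8: cost 1206≤4262, duration 10≤18 — dominates #11.
#9: cost 3704≤4262, duration 10≤18 — dominates #11.
#10: cost 1672≤4262, duration 5≤18 — dominates #11.
Others (#1, #5, #7) are each worse than #11 on at least one objective.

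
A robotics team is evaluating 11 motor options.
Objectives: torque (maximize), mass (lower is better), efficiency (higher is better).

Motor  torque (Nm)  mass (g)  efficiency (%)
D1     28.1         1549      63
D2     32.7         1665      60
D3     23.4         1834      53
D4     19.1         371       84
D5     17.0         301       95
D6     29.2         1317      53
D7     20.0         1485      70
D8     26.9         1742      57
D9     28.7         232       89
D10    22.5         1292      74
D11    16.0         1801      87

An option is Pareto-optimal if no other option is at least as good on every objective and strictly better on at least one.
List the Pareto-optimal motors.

D1: dominated by D9 (torque 28.7≥28.1, mass 232≤1549, efficiency 89≥63).
D2: not dominated (best torque).
D3: dominated by D1 (torque 28.1≥23.4, mass 1549≤1834, efficiency 63≥53).
D4: dominated by D9 (torque 28.7≥19.1, mass 232≤371, efficiency 89≥84).
D5: not dominated (best efficiency).
D6: not dominated.
D7: dominated by D9 (torque 28.7≥20.0, mass 232≤1485, efficiency 89≥70).
D8: dominated by D1 (torque 28.1≥26.9, mass 1549≤1742, efficiency 63≥57).
D9: not dominated (best mass).
D10: dominated by D9 (torque 28.7≥22.5, mass 232≤1292, efficiency 89≥74).
D11: dominated by D5 (torque 17.0≥16.0, mass 301≤1801, efficiency 95≥87).

D2, D5, D6, D9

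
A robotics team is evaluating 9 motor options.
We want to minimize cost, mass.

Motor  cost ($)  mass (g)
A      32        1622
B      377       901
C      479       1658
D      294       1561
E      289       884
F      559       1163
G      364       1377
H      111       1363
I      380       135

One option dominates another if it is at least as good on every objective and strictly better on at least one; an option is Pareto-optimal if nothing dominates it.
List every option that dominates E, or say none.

none

A: worse on mass (1622 vs 884).
B: worse on cost (377 vs 289).
C: worse on cost (479 vs 289).
D: worse on cost (294 vs 289).
F: worse on cost (559 vs 289).
G: worse on cost (364 vs 289).
H: worse on mass (1363 vs 884).
I: worse on cost (380 vs 289).
No option dominates E.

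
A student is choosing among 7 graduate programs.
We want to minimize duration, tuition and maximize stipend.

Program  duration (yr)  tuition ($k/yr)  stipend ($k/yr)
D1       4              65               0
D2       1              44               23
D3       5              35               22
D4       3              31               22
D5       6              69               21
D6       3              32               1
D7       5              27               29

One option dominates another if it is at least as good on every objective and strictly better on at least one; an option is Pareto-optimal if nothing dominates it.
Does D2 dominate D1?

Yes

D2 vs D1: duration 1≤4, tuition 44≤65, stipend 23≥0 — D2 is at least as good on every objective with at least one strict improvement.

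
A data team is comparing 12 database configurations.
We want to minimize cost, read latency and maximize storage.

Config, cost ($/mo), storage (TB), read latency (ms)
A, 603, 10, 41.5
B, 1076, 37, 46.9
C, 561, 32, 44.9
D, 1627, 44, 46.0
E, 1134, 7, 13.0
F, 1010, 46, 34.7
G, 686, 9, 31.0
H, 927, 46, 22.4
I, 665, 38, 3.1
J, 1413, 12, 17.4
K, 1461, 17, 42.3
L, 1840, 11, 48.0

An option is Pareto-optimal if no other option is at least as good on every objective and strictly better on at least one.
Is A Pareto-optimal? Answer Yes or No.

Yes

B: worse on cost (1076 vs 603).
C: worse on read latency (44.9 vs 41.5).
D: worse on cost (1627 vs 603).
E: worse on cost (1134 vs 603).
F: worse on cost (1010 vs 603).
G: worse on cost (686 vs 603).
H: worse on cost (927 vs 603).
I: worse on cost (665 vs 603).
J: worse on cost (1413 vs 603).
K: worse on cost (1461 vs 603).
L: worse on cost (1840 vs 603).
No option is at least as good as A on every objective and strictly better on one.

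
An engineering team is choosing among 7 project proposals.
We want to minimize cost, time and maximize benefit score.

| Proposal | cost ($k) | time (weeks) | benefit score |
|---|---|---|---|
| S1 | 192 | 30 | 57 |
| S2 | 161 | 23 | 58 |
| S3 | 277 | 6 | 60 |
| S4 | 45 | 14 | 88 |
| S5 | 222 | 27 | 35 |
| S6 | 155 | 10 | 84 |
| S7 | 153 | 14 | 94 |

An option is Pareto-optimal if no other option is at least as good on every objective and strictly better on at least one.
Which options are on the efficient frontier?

S3, S4, S6, S7

S1: dominated by S2 (cost 161≤192, time 23≤30, benefit score 58≥57).
S2: dominated by S4 (cost 45≤161, time 14≤23, benefit score 88≥58).
S3: not dominated (best time).
S4: not dominated (best cost).
S5: dominated by S2 (cost 161≤222, time 23≤27, benefit score 58≥35).
S6: not dominated.
S7: not dominated (best benefit score).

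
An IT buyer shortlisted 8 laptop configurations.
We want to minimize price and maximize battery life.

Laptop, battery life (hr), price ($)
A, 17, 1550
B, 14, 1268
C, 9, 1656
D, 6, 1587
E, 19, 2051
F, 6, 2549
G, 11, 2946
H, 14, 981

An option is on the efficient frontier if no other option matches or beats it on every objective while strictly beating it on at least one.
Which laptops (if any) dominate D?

A, B, H

A: battery life 17≥6, price 1550≤1587 — dominates D.
B: battery life 14≥6, price 1268≤1587 — dominates D.
H: battery life 14≥6, price 981≤1587 — dominates D.
Others (C, E, F, G) are each worse than D on at least one objective.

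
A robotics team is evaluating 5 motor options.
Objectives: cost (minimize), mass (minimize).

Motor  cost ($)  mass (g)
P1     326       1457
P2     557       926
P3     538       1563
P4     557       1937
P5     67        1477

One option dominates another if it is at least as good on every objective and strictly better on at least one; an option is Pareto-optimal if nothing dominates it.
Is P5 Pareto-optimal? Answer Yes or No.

P1: worse on cost (326 vs 67).
P2: worse on cost (557 vs 67).
P3: worse on cost (538 vs 67).
P4: worse on cost (557 vs 67).
No option is at least as good as P5 on every objective and strictly better on one.

Yes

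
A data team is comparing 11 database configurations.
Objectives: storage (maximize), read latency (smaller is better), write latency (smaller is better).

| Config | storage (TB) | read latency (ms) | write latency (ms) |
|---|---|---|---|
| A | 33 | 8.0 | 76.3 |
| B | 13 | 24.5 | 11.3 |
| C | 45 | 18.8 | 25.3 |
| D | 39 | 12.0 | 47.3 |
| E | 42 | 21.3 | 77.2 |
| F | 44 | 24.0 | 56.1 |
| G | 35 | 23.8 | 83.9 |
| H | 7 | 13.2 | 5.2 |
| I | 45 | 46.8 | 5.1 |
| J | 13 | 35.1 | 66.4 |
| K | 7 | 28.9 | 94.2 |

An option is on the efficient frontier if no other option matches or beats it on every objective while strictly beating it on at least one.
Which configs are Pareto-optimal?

A: not dominated (best read latency).
B: not dominated.
C: not dominated.
D: not dominated.
E: dominated by C (storage 45≥42, read latency 18.8≤21.3, write latency 25.3≤77.2).
F: dominated by C (storage 45≥44, read latency 18.8≤24.0, write latency 25.3≤56.1).
G: dominated by C (storage 45≥35, read latency 18.8≤23.8, write latency 25.3≤83.9).
H: not dominated.
I: not dominated (best write latency).
J: dominated by B (storage 13≥13, read latency 24.5≤35.1, write latency 11.3≤66.4).
K: dominated by A (storage 33≥7, read latency 8.0≤28.9, write latency 76.3≤94.2).

A, B, C, D, H, I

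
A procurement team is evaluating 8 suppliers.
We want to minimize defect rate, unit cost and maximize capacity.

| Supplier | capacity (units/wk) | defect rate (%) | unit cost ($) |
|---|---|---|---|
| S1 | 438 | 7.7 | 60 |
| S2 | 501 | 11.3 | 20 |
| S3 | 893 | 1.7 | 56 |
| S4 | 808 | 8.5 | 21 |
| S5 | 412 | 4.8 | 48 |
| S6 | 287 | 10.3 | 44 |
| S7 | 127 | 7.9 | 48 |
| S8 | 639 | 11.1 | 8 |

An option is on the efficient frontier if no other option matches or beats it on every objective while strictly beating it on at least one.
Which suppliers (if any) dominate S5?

none

S1: worse on defect rate (7.7 vs 4.8).
S2: worse on defect rate (11.3 vs 4.8).
S3: worse on unit cost (56 vs 48).
S4: worse on defect rate (8.5 vs 4.8).
S6: worse on capacity (287 vs 412).
S7: worse on capacity (127 vs 412).
S8: worse on defect rate (11.1 vs 4.8).
No option dominates S5.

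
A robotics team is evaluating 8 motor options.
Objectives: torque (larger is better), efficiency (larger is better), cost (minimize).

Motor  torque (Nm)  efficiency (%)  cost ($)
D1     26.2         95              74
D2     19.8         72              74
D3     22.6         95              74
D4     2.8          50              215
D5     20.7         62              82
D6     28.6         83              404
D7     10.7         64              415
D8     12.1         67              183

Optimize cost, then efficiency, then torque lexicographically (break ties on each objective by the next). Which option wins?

First minimize cost: best is 74, kept {D1, D2, D3}.
Then maximize efficiency: best is 95, kept {D1, D3}.
Then maximize torque: best is 26.2, kept {D1}.

D1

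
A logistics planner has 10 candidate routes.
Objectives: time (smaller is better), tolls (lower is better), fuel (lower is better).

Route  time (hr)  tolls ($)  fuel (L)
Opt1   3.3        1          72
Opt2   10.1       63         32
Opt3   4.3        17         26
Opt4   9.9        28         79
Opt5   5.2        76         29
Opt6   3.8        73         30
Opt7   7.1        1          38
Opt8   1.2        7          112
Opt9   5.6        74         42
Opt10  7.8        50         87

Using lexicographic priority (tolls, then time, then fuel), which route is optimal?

First minimize tolls: best is 1, kept {Opt1, Opt7}.
Then minimize time: best is 3.3, kept {Opt1}.

Opt1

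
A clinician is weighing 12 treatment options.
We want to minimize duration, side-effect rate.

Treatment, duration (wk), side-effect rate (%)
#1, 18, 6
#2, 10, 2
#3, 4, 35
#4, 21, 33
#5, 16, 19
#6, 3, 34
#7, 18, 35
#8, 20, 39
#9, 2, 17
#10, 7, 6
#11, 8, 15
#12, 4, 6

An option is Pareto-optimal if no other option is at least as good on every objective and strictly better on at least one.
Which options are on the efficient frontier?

#1: dominated by #2 (duration 10≤18, side-effect rate 2≤6).
#2: not dominated (best side-effect rate).
#3: dominated by #6 (duration 3≤4, side-effect rate 34≤35).
#4: dominated by #1 (duration 18≤21, side-effect rate 6≤33).
#5: dominated by #2 (duration 10≤16, side-effect rate 2≤19).
#6: dominated by #9 (duration 2≤3, side-effect rate 17≤34).
#7: dominated by #1 (duration 18≤18, side-effect rate 6≤35).
#8: dominated by #1 (duration 18≤20, side-effect rate 6≤39).
#9: not dominated (best duration).
#10: dominated by #12 (duration 4≤7, side-effect rate 6≤6).
#11: dominated by #10 (duration 7≤8, side-effect rate 6≤15).
#12: not dominated.

#2, #9, #12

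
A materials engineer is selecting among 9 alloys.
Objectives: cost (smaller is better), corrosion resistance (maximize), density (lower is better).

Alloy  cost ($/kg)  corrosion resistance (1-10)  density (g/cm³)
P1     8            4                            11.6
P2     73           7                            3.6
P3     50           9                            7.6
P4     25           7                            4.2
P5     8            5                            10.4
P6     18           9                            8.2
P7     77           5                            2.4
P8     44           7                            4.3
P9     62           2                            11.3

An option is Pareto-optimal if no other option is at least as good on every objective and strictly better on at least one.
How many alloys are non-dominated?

P1: dominated by P5 (cost 8≤8, corrosion resistance 5≥4, density 10.4≤11.6).
P2: not dominated.
P3: not dominated.
P4: not dominated.
P5: not dominated.
P6: not dominated.
P7: not dominated (best density).
P8: dominated by P4 (cost 25≤44, corrosion resistance 7≥7, density 4.2≤4.3).
P9: dominated by P3 (cost 50≤62, corrosion resistance 9≥2, density 7.6≤11.3).
Pareto-optimal: P2, P3, P4, P5, P6, P7 → 6.

6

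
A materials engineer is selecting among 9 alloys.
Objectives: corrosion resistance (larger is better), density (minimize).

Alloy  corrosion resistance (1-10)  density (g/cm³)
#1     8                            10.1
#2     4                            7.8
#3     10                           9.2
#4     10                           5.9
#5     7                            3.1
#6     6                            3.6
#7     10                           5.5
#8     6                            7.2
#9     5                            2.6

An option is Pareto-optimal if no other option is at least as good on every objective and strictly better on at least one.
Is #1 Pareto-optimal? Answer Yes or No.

#3 vs #1: corrosion resistance 10≥8, density 9.2≤10.1 — #3 is at least as good on every objective and strictly better on at least one, so #3 dominates #1.

No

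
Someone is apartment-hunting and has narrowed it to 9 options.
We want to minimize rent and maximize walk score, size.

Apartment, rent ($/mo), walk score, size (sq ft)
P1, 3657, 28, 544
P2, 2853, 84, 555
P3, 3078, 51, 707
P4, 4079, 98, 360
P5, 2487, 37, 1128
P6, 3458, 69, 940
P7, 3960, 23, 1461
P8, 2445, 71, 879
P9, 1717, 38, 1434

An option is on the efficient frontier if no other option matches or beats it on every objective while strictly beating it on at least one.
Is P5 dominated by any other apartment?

Yes

P9 vs P5: rent 1717≤2487, walk score 38≥37, size 1434≥1128 — P9 is at least as good on every objective and strictly better on at least one, so P9 dominates P5.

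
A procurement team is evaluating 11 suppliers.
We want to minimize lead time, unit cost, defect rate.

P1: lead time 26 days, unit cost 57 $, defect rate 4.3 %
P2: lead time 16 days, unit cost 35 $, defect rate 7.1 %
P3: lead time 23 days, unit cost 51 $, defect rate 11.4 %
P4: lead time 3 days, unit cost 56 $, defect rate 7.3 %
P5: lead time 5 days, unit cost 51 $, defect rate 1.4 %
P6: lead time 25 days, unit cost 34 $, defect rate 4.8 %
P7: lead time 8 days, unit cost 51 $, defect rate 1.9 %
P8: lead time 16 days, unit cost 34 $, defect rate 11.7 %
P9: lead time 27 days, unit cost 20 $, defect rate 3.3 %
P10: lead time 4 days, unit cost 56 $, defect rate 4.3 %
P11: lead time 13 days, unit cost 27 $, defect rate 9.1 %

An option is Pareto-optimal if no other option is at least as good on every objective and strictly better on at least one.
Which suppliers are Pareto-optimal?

P2, P4, P5, P6, P9, P10, P11

P1: dominated by P5 (lead time 5≤26, unit cost 51≤57, defect rate 1.4≤4.3).
P2: not dominated.
P3: dominated by P2 (lead time 16≤23, unit cost 35≤51, defect rate 7.1≤11.4).
P4: not dominated (best lead time).
P5: not dominated (best defect rate).
P6: not dominated.
P7: dominated by P5 (lead time 5≤8, unit cost 51≤51, defect rate 1.4≤1.9).
P8: dominated by P11 (lead time 13≤16, unit cost 27≤34, defect rate 9.1≤11.7).
P9: not dominated (best unit cost).
P10: not dominated.
P11: not dominated.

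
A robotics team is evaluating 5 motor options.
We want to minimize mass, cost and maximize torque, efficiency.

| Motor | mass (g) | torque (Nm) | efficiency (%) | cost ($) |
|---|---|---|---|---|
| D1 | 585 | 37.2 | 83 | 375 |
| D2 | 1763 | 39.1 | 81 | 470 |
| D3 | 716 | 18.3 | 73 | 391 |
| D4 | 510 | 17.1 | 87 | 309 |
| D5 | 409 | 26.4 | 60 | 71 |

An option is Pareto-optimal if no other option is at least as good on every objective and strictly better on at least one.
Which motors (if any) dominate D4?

none

D1: worse on mass (585 vs 510).
D2: worse on mass (1763 vs 510).
D3: worse on mass (716 vs 510).
D5: worse on efficiency (60 vs 87).
No option dominates D4.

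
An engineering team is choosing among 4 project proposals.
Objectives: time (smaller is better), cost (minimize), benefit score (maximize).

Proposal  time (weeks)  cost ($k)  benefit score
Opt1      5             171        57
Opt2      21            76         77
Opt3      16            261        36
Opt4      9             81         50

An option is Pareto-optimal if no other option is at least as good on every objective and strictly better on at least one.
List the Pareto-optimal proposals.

Opt1, Opt2, Opt4

Opt1: not dominated (best time).
Opt2: not dominated (best cost).
Opt3: dominated by Opt1 (time 5≤16, cost 171≤261, benefit score 57≥36).
Opt4: not dominated.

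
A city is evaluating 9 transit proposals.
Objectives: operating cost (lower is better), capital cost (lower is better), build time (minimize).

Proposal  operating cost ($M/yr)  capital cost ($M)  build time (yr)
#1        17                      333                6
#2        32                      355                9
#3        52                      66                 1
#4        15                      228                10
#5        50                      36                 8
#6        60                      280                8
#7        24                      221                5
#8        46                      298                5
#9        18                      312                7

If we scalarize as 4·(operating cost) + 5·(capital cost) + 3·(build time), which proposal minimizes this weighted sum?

#5

#1: 4·17 + 5·333 + 3·6 = 1751
#2: 4·32 + 5·355 + 3·9 = 1930
#3: 4·52 + 5·66 + 3·1 = 541
#4: 4·15 + 5·228 + 3·10 = 1230
#5: 4·50 + 5·36 + 3·8 = 404
#6: 4·60 + 5·280 + 3·8 = 1664
#7: 4·24 + 5·221 + 3·5 = 1216
#8: 4·46 + 5·298 + 3·5 = 1689
#9: 4·18 + 5·312 + 3·7 = 1653
Lowest: #5 at 404.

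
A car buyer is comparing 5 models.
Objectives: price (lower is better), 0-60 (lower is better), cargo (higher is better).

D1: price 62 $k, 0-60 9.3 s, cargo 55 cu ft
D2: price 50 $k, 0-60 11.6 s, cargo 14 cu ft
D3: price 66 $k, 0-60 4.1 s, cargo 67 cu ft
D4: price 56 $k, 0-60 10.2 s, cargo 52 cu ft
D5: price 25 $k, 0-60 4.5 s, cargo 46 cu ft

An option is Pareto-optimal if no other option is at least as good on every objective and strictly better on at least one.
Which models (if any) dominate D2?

D5: price 25≤50, 0-60 4.5≤11.6, cargo 46≥14 — dominates D2.
Others (D1, D3, D4) are each worse than D2 on at least one objective.

D5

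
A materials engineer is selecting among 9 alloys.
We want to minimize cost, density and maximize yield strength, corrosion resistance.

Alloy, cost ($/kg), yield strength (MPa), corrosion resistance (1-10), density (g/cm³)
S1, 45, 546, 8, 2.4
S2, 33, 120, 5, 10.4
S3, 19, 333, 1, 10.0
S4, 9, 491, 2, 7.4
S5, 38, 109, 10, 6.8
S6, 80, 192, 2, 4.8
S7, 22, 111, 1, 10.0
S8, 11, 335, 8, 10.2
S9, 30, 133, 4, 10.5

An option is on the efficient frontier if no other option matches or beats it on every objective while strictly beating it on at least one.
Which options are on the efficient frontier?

S1, S4, S5, S8

S1: not dominated (best yield strength).
S2: dominated by S8 (cost 11≤33, yield strength 335≥120, corrosion resistance 8≥5, density 10.2≤10.4).
S3: dominated by S4 (cost 9≤19, yield strength 491≥333, corrosion resistance 2≥1, density 7.4≤10.0).
S4: not dominated (best cost).
S5: not dominated (best corrosion resistance).
S6: dominated by S1 (cost 45≤80, yield strength 546≥192, corrosion resistance 8≥2, density 2.4≤4.8).
S7: dominated by S3 (cost 19≤22, yield strength 333≥111, corrosion resistance 1≥1, density 10.0≤10.0).
S8: not dominated.
S9: dominated by S8 (cost 11≤30, yield strength 335≥133, corrosion resistance 8≥4, density 10.2≤10.5).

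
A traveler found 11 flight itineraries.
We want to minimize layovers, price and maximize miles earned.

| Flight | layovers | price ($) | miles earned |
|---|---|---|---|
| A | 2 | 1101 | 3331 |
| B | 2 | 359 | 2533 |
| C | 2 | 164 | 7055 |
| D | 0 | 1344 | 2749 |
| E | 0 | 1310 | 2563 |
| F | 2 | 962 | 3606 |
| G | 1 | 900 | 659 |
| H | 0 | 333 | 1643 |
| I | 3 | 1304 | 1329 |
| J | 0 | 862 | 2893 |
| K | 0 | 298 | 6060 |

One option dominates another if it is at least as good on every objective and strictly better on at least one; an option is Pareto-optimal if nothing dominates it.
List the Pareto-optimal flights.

A: dominated by C (layovers 2≤2, price 164≤1101, miles earned 7055≥3331).
B: dominated by C (layovers 2≤2, price 164≤359, miles earned 7055≥2533).
C: not dominated (best price).
D: dominated by J (layovers 0≤0, price 862≤1344, miles earned 2893≥2749).
E: dominated by J (layovers 0≤0, price 862≤1310, miles earned 2893≥2563).
F: dominated by C (layovers 2≤2, price 164≤962, miles earned 7055≥3606).
G: dominated by H (layovers 0≤1, price 333≤900, miles earned 1643≥659).
H: dominated by K (layovers 0≤0, price 298≤333, miles earned 6060≥1643).
I: dominated by A (layovers 2≤3, price 1101≤1304, miles earned 3331≥1329).
J: dominated by K (layovers 0≤0, price 298≤862, miles earned 6060≥2893).
K: not dominated.

C, K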